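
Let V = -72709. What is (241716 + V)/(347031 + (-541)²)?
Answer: 169007/639712 ≈ 0.26419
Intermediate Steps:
(241716 + V)/(347031 + (-541)²) = (241716 - 72709)/(347031 + (-541)²) = 169007/(347031 + 292681) = 169007/639712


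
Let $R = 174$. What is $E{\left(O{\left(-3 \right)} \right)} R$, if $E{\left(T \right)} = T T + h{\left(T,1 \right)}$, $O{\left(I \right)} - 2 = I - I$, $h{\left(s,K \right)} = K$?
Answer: $870$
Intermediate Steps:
$O{\left(I \right)} = 2$ ($O{\left(I \right)} = 2 + \left(I - I\right) = 2 + 0 = 2$)
$E{\left(T \right)} = 1 + T^{2}$ ($E{\left(T \right)} = T T + 1 = T^{2} + 1 = 1 + T^{2}$)
$E{\left(O{\left(-3 \right)} \right)} R = \left(1 + 2^{2}\right) 174 = \left(1 + 4\right) 174 = 5 \cdot 174 = 870$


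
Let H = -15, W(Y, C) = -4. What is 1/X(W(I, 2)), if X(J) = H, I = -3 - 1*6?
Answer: -1/15 ≈ -0.066667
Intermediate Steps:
I = -9 (I = -3 - 6 = -9)
X(J) = -15
1/X(W(I, 2)) = 1/(-15) = -1/15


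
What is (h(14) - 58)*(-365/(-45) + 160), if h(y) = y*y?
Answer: 69598/3 ≈ 23199.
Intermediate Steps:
h(y) = y**2
(h(14) - 58)*(-365/(-45) + 160) = (14**2 - 58)*(-365/(-45) + 160) = (196 - 58)*(-365*(-1/45) + 160) = 138*(73/9 + 160) = 138*(1513/9) = 69598/3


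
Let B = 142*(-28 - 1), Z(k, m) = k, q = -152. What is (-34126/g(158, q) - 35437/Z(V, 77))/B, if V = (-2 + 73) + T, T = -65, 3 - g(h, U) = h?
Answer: 5287979/3829740 ≈ 1.3808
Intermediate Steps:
g(h, U) = 3 - h
V = 6 (V = (-2 + 73) - 65 = 71 - 65 = 6)
B = -4118 (B = 142*(-29) = -4118)
(-34126/g(158, q) - 35437/Z(V, 77))/B = (-34126/(3 - 1*158) - 35437/6)/(-4118) = (-34126/(3 - 158) - 35437*⅙)*(-1/4118) = (-34126/(-155) - 35437/6)*(-1/4118) = (-34126*(-1/155) - 35437/6)*(-1/4118) = (34126/155 - 35437/6)*(-1/4118) = -5287979/930*(-1/4118) = 5287979/3829740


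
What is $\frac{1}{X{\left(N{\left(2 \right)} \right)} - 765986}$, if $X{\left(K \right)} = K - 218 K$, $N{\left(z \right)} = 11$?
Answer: $- \frac{1}{768373} \approx -1.3015 \cdot 10^{-6}$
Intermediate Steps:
$X{\left(K \right)} = - 217 K$
$\frac{1}{X{\left(N{\left(2 \right)} \right)} - 765986} = \frac{1}{\left(-217\right) 11 - 765986} = \frac{1}{-2387 - 765986} = \frac{1}{-768373} = - \frac{1}{768373}$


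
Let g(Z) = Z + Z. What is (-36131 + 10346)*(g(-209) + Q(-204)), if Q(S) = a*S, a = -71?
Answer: -362691810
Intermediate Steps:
g(Z) = 2*Z
Q(S) = -71*S
(-36131 + 10346)*(g(-209) + Q(-204)) = (-36131 + 10346)*(2*(-209) - 71*(-204)) = -25785*(-418 + 14484) = -25785*14066 = -362691810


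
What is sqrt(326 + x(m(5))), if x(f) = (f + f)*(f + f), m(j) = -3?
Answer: sqrt(362) ≈ 19.026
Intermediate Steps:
x(f) = 4*f**2 (x(f) = (2*f)*(2*f) = 4*f**2)
sqrt(326 + x(m(5))) = sqrt(326 + 4*(-3)**2) = sqrt(326 + 4*9) = sqrt(326 + 36) = sqrt(362)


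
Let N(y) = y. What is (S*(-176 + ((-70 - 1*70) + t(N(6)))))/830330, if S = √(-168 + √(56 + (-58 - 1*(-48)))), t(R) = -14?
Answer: -33*I*√(168 - √46)/83033 ≈ -0.0050463*I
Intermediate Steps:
S = √(-168 + √46) (S = √(-168 + √(56 + (-58 + 48))) = √(-168 + √(56 - 10)) = √(-168 + √46) ≈ 12.697*I)
(S*(-176 + ((-70 - 1*70) + t(N(6)))))/830330 = (√(-168 + √46)*(-176 + ((-70 - 1*70) - 14)))/830330 = (√(-168 + √46)*(-176 + ((-70 - 70) - 14)))*(1/830330) = (√(-168 + √46)*(-176 + (-140 - 14)))*(1/830330) = (√(-168 + √46)*(-176 - 154))*(1/830330) = (√(-168 + √46)*(-330))*(1/830330) = -330*√(-168 + √46)*(1/830330) = -33*√(-168 + √46)/83033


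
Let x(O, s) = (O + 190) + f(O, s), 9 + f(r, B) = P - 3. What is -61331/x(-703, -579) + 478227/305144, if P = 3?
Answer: 9482210579/79642584 ≈ 119.06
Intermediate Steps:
f(r, B) = -9 (f(r, B) = -9 + (3 - 3) = -9 + 0 = -9)
x(O, s) = 181 + O (x(O, s) = (O + 190) - 9 = (190 + O) - 9 = 181 + O)
-61331/x(-703, -579) + 478227/305144 = -61331/(181 - 703) + 478227/305144 = -61331/(-522) + 478227*(1/305144) = -61331*(-1/522) + 478227/305144 = 61331/522 + 478227/305144 = 9482210579/79642584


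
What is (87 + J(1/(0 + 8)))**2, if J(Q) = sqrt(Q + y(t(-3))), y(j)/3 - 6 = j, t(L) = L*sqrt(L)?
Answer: (348 + sqrt(2)*sqrt(145 - 72*I*sqrt(3)))**2/16 ≈ 8384.8 - 311.42*I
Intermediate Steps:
t(L) = L**(3/2)
y(j) = 18 + 3*j
J(Q) = sqrt(18 + Q - 9*I*sqrt(3)) (J(Q) = sqrt(Q + (18 + 3*(-3)**(3/2))) = sqrt(Q + (18 + 3*(-3*I*sqrt(3)))) = sqrt(Q + (18 - 9*I*sqrt(3))) = sqrt(18 + Q - 9*I*sqrt(3)))
(87 + J(1/(0 + 8)))**2 = (87 + sqrt(18 + 1/(0 + 8) - 9*I*sqrt(3)))**2 = (87 + sqrt(18 + 1/8 - 9*I*sqrt(3)))**2 = (87 + sqrt(145/8 - 9*I*sqrt(3)))**2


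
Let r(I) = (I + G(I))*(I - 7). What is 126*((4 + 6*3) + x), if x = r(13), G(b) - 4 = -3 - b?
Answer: 3528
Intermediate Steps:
G(b) = 1 - b (G(b) = 4 + (-3 - b) = 1 - b)
r(I) = -7 + I (r(I) = (I + (1 - I))*(I - 7) = 1*(-7 + I) = -7 + I)
x = 6 (x = -7 + 13 = 6)
126*((4 + 6*3) + x) = 126*((4 + 6*3) + 6) = 126*((4 + 18) + 6) = 126*(22 + 6) = 126*28 = 3528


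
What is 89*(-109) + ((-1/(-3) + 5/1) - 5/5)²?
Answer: -87140/9 ≈ -9682.2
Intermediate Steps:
89*(-109) + ((-1/(-3) + 5/1) - 5/5)² = -9701 + ((-1*(-⅓) + 5*1) - 5*⅕)² = -9701 + ((⅓ + 5) - 1)² = -9701 + (16/3 - 1)² = -9701 + (13/3)² = -9701 + 169/9 = -87140/9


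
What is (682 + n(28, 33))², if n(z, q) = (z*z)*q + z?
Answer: 706602724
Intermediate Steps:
n(z, q) = z + q*z² (n(z, q) = z²*q + z = q*z² + z = z + q*z²)
(682 + n(28, 33))² = (682 + 28*(1 + 33*28))² = (682 + 28*(1 + 924))² = (682 + 28*925)² = (682 + 25900)² = 26582² = 706602724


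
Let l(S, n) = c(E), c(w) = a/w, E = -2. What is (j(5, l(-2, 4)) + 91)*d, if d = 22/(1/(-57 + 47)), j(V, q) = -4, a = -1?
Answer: -19140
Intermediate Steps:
c(w) = -1/w
l(S, n) = ½ (l(S, n) = -1/(-2) = -1*(-½) = ½)
d = -220 (d = 22/(1/(-10)) = 22/(-⅒) = 22*(-10) = -220)
(j(5, l(-2, 4)) + 91)*d = (-4 + 91)*(-220) = 87*(-220) = -19140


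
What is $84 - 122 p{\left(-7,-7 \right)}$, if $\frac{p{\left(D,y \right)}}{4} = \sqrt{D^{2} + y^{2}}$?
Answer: $84 - 3416 \sqrt{2} \approx -4747.0$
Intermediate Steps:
$p{\left(D,y \right)} = 4 \sqrt{D^{2} + y^{2}}$
$84 - 122 p{\left(-7,-7 \right)} = 84 - 122 \cdot 4 \sqrt{\left(-7\right)^{2} + \left(-7\right)^{2}} = 84 - 122 \cdot 4 \sqrt{49 + 49} = 84 - 122 \cdot 4 \sqrt{98} = 84 - 122 \cdot 4 \cdot 7 \sqrt{2} = 84 - 122 \cdot 28 \sqrt{2} = 84 - 3416 \sqrt{2}$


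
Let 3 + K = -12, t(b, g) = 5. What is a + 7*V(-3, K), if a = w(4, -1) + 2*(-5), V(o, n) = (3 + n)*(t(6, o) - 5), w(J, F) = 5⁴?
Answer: 615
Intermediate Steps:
w(J, F) = 625
K = -15 (K = -3 - 12 = -15)
V(o, n) = 0 (V(o, n) = (3 + n)*(5 - 5) = (3 + n)*0 = 0)
a = 615 (a = 625 + 2*(-5) = 625 - 10 = 615)
a + 7*V(-3, K) = 615 + 7*0 = 615 + 0 = 615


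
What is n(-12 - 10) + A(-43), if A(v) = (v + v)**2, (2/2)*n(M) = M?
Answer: 7374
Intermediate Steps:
n(M) = M
A(v) = 4*v**2 (A(v) = (2*v)**2 = 4*v**2)
n(-12 - 10) + A(-43) = (-12 - 10) + 4*(-43)**2 = -22 + 4*1849 = -22 + 7396 = 7374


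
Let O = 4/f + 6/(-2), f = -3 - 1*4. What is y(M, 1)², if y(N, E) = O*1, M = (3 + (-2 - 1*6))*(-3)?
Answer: 625/49 ≈ 12.755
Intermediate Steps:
f = -7 (f = -3 - 4 = -7)
M = 15 (M = (3 + (-2 - 6))*(-3) = (3 - 8)*(-3) = -5*(-3) = 15)
O = -25/7 (O = 4/(-7) + 6/(-2) = 4*(-⅐) + 6*(-½) = -4/7 - 3 = -25/7 ≈ -3.5714)
y(N, E) = -25/7 (y(N, E) = -25/7*1 = -25/7)
y(M, 1)² = (-25/7)² = 625/49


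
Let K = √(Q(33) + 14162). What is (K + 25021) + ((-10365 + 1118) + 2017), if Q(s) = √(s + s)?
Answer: 17791 + √(14162 + √66) ≈ 17910.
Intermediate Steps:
Q(s) = √2*√s (Q(s) = √(2*s) = √2*√s)
K = √(14162 + √66) (K = √(√2*√33 + 14162) = √(√66 + 14162) = √(14162 + √66) ≈ 119.04)
(K + 25021) + ((-10365 + 1118) + 2017) = (√(14162 + √66) + 25021) + ((-10365 + 1118) + 2017) = (25021 + √(14162 + √66)) + (-9247 + 2017) = (25021 + √(14162 + √66)) - 7230 = 17791 + √(14162 + √66)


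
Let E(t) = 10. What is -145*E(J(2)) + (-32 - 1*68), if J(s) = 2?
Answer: -1550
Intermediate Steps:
-145*E(J(2)) + (-32 - 1*68) = -145*10 + (-32 - 1*68) = -1450 + (-32 - 68) = -1450 - 100 = -1550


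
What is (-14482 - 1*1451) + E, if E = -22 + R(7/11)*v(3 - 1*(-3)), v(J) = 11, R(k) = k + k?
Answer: -15941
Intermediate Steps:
R(k) = 2*k
E = -8 (E = -22 + (2*(7/11))*11 = -22 + (14/11)*11 = -22 + 14 = -8)
(-14482 - 1*1451) + E = (-14482 - 1*1451) - 8 = (-14482 - 1451) - 8 = -15933 - 8 = -15941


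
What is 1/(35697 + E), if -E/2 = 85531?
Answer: -1/135365 ≈ -7.3874e-6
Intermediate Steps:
E = -171062 (E = -2*85531 = -171062)
1/(35697 + E) = 1/(35697 - 171062) = 1/(-135365) = -1/135365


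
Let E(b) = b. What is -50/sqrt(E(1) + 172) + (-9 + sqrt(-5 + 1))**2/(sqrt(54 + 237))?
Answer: -50*sqrt(173)/173 + sqrt(291)*(77 - 36*I)/291 ≈ 0.71239 - 2.1104*I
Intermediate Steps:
-50/sqrt(E(1) + 172) + (-9 + sqrt(-5 + 1))**2/(sqrt(54 + 237)) = -50/sqrt(1 + 172) + (-9 + sqrt(-5 + 1))**2/(sqrt(54 + 237)) = -50*sqrt(173)/173 + (-9 + sqrt(-4))**2/(sqrt(291)) = -50*sqrt(173)/173 + (-9 + 2*I)**2*(sqrt(291)/291) = -50*sqrt(173)/173 + sqrt(291)*(-9 + 2*I)**2/291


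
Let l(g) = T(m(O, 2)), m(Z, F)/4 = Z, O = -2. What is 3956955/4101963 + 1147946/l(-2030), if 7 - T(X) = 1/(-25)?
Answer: 19620249479005/120324248 ≈ 1.6306e+5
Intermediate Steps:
m(Z, F) = 4*Z
T(X) = 176/25 (T(X) = 7 - 1/(-25) = 7 - 1*(-1/25) = 7 + 1/25 = 176/25)
l(g) = 176/25
3956955/4101963 + 1147946/l(-2030) = 3956955/4101963 + 1147946/(176/25) = 3956955*(1/4101963) + 1147946*(25/176) = 1318985/1367321 + 14349325/88 = 19620249479005/120324248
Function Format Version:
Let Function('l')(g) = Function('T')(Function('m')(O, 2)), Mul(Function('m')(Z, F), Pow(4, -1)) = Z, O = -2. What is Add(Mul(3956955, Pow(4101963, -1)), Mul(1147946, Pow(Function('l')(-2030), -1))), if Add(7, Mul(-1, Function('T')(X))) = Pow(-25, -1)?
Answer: Rational(19620249479005, 120324248) ≈ 1.6306e+5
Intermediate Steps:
Function('m')(Z, F) = Mul(4, Z)
Function('T')(X) = Rational(176, 25) (Function('T')(X) = Add(7, Mul(-1, Pow(-25, -1))) = Add(7, Mul(-1, Rational(-1, 25))) = Add(7, Rational(1, 25)) = Rational(176, 25))
Function('l')(g) = Rational(176, 25)
Add(Mul(3956955, Pow(4101963, -1)), Mul(1147946, Pow(Function('l')(-2030), -1))) = Add(Mul(3956955, Pow(4101963, -1)), Mul(1147946, Pow(Rational(176, 25), -1))) = Add(Mul(3956955, Rational(1, 4101963)), Mul(1147946, Rational(25, 176))) = Add(Rational(1318985, 1367321), Rational(14349325, 88)) = Rational(19620249479005, 120324248)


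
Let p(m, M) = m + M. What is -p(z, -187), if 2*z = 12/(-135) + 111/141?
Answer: 789533/4230 ≈ 186.65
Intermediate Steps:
z = 1477/4230 (z = (12/(-135) + 111/141)/2 = (12*(-1/135) + 111*(1/141))/2 = (-4/45 + 37/47)/2 = (1/2)*(1477/2115) = 1477/4230 ≈ 0.34917)
p(m, M) = M + m
-p(z, -187) = -(-187 + 1477/4230) = -1*(-789533/4230) = 789533/4230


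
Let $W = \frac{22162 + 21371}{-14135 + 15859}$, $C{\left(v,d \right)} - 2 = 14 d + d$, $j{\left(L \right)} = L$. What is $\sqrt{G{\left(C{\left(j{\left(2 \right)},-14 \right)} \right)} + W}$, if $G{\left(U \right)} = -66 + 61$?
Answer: $\frac{\sqrt{15047503}}{862} \approx 4.5001$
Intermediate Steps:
$C{\left(v,d \right)} = 2 + 15 d$ ($C{\left(v,d \right)} = 2 + \left(14 d + d\right) = 2 + 15 d$)
$W = \frac{43533}{1724} \approx 25.251$
$G{\left(U \right)} = -5$
$\sqrt{G{\left(C{\left(j{\left(2 \right)},-14 \right)} \right)} + W} = \sqrt{-5 + \frac{43533}{1724}} = \sqrt{\frac{34913}{1724}} = \frac{\sqrt{15047503}}{862}$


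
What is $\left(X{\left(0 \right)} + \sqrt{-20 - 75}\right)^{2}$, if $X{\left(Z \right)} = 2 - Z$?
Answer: $\left(2 + i \sqrt{95}\right)^{2} \approx -91.0 + 38.987 i$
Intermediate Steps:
$\left(X{\left(0 \right)} + \sqrt{-20 - 75}\right)^{2} = \left(\left(2 - 0\right) + \sqrt{-20 - 75}\right)^{2} = \left(\left(2 + 0\right) + \sqrt{-95}\right)^{2} = \left(2 + i \sqrt{95}\right)^{2}$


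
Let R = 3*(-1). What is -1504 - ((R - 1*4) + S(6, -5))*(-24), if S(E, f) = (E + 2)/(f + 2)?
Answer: -1736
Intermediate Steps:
S(E, f) = (2 + E)/(2 + f)
R = -3
-1504 - ((R - 1*4) + S(6, -5))*(-24) = -1504 - ((-3 - 1*4) + (2 + 6)/(2 - 5))*(-24) = -1504 - ((-3 - 4) + 8/(-3))*(-24) = -1504 - (-7 - ⅓*8)*(-24) = -1504 - (-7 - 8/3)*(-24) = -1504 - (-29)*(-24)/3 = -1504 - 1*232 = -1504 - 232 = -1736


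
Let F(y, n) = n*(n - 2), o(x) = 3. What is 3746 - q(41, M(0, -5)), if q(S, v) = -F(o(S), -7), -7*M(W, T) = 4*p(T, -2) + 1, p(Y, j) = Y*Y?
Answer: 3809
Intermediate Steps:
p(Y, j) = Y²
F(y, n) = n*(-2 + n)
M(W, T) = -⅐ - 4*T²/7 (M(W, T) = -(4*T² + 1)/7 = -(1 + 4*T²)/7 = -⅐ - 4*T²/7)
q(S, v) = -63 (q(S, v) = -(-7)*(-2 - 7) = -(-7)*(-9) = -1*63 = -63)
3746 - q(41, M(0, -5)) = 3746 - 1*(-63) = 3746 + 63 = 3809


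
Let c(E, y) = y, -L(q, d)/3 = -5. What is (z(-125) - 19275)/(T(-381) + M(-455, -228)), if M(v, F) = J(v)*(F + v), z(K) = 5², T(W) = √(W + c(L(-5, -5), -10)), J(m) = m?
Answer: -271919375/4389767528 + 875*I*√391/4389767528 ≈ -0.061944 + 3.9414e-6*I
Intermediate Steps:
L(q, d) = 15 (L(q, d) = -3*(-5) = 15)
T(W) = √(-10 + W) (T(W) = √(W - 10) = √(-10 + W))
z(K) = 25
M(v, F) = v*(F + v)
(z(-125) - 19275)/(T(-381) + M(-455, -228)) = (25 - 19275)/(√(-10 - 381) - 455*(-228 - 455)) = -19250/(√(-391) - 455*(-683)) = -19250/(I*√391 + 310765) = -19250/(310765 + I*√391)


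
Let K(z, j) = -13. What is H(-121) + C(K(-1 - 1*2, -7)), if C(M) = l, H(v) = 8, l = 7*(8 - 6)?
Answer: 22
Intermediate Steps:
l = 14 (l = 7*2 = 14)
C(M) = 14
H(-121) + C(K(-1 - 1*2, -7)) = 8 + 14 = 22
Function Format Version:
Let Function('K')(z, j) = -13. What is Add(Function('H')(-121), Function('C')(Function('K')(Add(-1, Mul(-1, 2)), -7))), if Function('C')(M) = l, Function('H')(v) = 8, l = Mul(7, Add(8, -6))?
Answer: 22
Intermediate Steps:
l = 14 (l = Mul(7, 2) = 14)
Function('C')(M) = 14
Add(Function('H')(-121), Function('C')(Function('K')(Add(-1, Mul(-1, 2)), -7))) = Add(8, 14) = 22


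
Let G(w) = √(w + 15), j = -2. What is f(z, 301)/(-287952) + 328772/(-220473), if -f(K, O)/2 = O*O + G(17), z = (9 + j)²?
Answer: -1302866819/1511562888 + √2/35994 ≈ -0.86189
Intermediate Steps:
G(w) = √(15 + w)
z = 49 (z = (9 - 2)² = 7² = 49)
f(K, O) = -8*√2 - 2*O² (f(K, O) = -2*(O*O + √(15 + 17)) = -2*(O² + √32) = -2*(O² + 4*√2) = -8*√2 - 2*O²)
f(z, 301)/(-287952) + 328772/(-220473) = (-8*√2 - 2*301²)/(-287952) + 328772/(-220473) = (-8*√2 - 2*90601)*(-1/287952) + 328772*(-1/220473) = (-8*√2 - 181202)*(-1/287952) - 328772/220473 = (-181202 - 8*√2)*(-1/287952) - 328772/220473 = (12943/20568 + √2/35994) - 328772/220473 = -1302866819/1511562888 + √2/35994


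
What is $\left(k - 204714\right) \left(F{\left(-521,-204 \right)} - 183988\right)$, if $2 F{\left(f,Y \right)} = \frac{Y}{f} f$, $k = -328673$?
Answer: $98191212830$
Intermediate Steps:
$F{\left(f,Y \right)} = \frac{Y}{2}$ ($F{\left(f,Y \right)} = \frac{\frac{Y}{f} f}{2} = \frac{Y}{2}$)
$\left(k - 204714\right) \left(F{\left(-521,-204 \right)} - 183988\right) = \left(-328673 - 204714\right) \left(\frac{1}{2} \left(-204\right) - 183988\right) = - 533387 \left(-102 - 183988\right) = \left(-533387\right) \left(-184090\right) = 98191212830$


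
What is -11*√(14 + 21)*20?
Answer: -220*√35 ≈ -1301.5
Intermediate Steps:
-11*√(14 + 21)*20 = -11*√35*20 = -220*√35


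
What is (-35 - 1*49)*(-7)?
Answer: 588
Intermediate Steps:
(-35 - 1*49)*(-7) = (-35 - 49)*(-7) = -84*(-7) = 588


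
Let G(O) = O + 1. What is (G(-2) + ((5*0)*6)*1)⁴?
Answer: 1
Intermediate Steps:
G(O) = 1 + O
(G(-2) + ((5*0)*6)*1)⁴ = ((1 - 2) + ((5*0)*6)*1)⁴ = (-1 + (0*6)*1)⁴ = (-1 + 0*1)⁴ = (-1 + 0)⁴ = (-1)⁴ = 1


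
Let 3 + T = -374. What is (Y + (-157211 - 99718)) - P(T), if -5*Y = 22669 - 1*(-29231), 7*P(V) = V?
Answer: -1870786/7 ≈ -2.6726e+5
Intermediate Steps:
T = -377 (T = -3 - 374 = -377)
P(V) = V/7
Y = -10380 (Y = -(22669 - 1*(-29231))/5 = -(22669 + 29231)/5 = -⅕*51900 = -10380)
(Y + (-157211 - 99718)) - P(T) = (-10380 + (-157211 - 99718)) - (-377)/7 = (-10380 - 256929) - 1*(-377/7) = -267309 + 377/7 = -1870786/7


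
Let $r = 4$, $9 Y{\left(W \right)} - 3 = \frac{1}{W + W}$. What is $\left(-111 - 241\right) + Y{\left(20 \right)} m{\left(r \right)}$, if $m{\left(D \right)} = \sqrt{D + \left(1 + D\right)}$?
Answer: $- \frac{42119}{120} \approx -350.99$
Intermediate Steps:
$Y{\left(W \right)} = \frac{1}{3} + \frac{1}{18 W}$ ($Y{\left(W \right)} = \frac{1}{3} + \frac{1}{9 \left(W + W\right)} = \frac{1}{3} + \frac{1}{9 \cdot 2 W} = \frac{1}{3} + \frac{\frac{1}{2} \frac{1}{W}}{9} = \frac{1}{3} + \frac{1}{18 W}$)
$m{\left(D \right)} = \sqrt{1 + 2 D}$
$\left(-111 - 241\right) + Y{\left(20 \right)} m{\left(r \right)} = \left(-111 - 241\right) + \frac{1 + 6 \cdot 20}{18 \cdot 20} \sqrt{1 + 2 \cdot 4} = -352 + \frac{1}{18} \cdot \frac{1}{20} \left(1 + 120\right) \sqrt{1 + 8} = -352 + \frac{1}{18} \cdot \frac{1}{20} \cdot 121 \sqrt{9} = -352 + \frac{121}{360} \cdot 3 = -352 + \frac{121}{120} = - \frac{42119}{120}$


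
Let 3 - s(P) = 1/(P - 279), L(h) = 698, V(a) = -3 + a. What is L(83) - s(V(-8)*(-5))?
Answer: 155679/224 ≈ 695.00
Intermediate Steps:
s(P) = 3 - 1/(-279 + P) (s(P) = 3 - 1/(P - 279) = 3 - 1/(-279 + P))
L(83) - s(V(-8)*(-5)) = 698 - (-838 + 3*((-3 - 8)*(-5)))/(-279 + (-3 - 8)*(-5)) = 698 - (-838 + 3*(-11*(-5)))/(-279 - 11*(-5)) = 698 - (-838 + 3*55)/(-279 + 55) = 698 - (-838 + 165)/(-224) = 698 - (-1)*(-673)/224 = 698 - 1*673/224 = 698 - 673/224 = 155679/224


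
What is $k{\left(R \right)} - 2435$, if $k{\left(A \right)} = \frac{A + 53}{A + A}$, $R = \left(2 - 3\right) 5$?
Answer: $- \frac{12199}{5} \approx -2439.8$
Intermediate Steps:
$R = -5$ ($R = \left(-1\right) 5 = -5$)
$k{\left(A \right)} = \frac{53 + A}{2 A}$
$k{\left(R \right)} - 2435 = \frac{53 - 5}{2 \left(-5\right)} - 2435 = \frac{1}{2} \left(- \frac{1}{5}\right) 48 - 2435 = - \frac{24}{5} - 2435 = - \frac{12199}{5}$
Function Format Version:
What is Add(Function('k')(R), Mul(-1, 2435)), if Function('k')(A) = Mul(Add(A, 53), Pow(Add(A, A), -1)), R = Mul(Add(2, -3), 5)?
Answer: Rational(-12199, 5) ≈ -2439.8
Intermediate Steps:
R = -5 (R = Mul(-1, 5) = -5)
Function('k')(A) = Mul(Rational(1, 2), Pow(A, -1), Add(53, A)) (Function('k')(A) = Mul(Add(53, A), Pow(Mul(2, A), -1)) = Mul(Add(53, A), Mul(Rational(1, 2), Pow(A, -1))) = Mul(Rational(1, 2), Pow(A, -1), Add(53, A)))
Add(Function('k')(R), Mul(-1, 2435)) = Add(Mul(Rational(1, 2), Pow(-5, -1), Add(53, -5)), Mul(-1, 2435)) = Add(Mul(Rational(1, 2), Rational(-1, 5), 48), -2435) = Add(Rational(-24, 5), -2435) = Rational(-12199, 5)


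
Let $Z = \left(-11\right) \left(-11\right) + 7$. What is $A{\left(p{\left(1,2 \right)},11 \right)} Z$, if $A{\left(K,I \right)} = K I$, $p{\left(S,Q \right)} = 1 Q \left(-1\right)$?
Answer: $-2816$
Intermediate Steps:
$p{\left(S,Q \right)} = - Q$ ($p{\left(S,Q \right)} = Q \left(-1\right) = - Q$)
$A{\left(K,I \right)} = I K$
$Z = 128$ ($Z = 121 + 7 = 128$)
$A{\left(p{\left(1,2 \right)},11 \right)} Z = 11 \left(\left(-1\right) 2\right) 128 = 11 \left(-2\right) 128 = \left(-22\right) 128 = -2816$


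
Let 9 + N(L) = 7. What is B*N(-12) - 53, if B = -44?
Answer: 35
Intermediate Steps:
N(L) = -2 (N(L) = -9 + 7 = -2)
B*N(-12) - 53 = -44*(-2) - 53 = 88 - 53 = 35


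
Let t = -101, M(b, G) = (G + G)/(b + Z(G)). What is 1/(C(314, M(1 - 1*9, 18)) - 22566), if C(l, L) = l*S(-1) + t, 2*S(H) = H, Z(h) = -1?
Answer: -1/22824 ≈ -4.3814e-5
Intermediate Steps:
S(H) = H/2
M(b, G) = 2*G/(-1 + b) (M(b, G) = (G + G)/(b - 1) = (2*G)/(-1 + b) = 2*G/(-1 + b))
C(l, L) = -101 - l/2 (C(l, L) = l*((1/2)*(-1)) - 101 = l*(-1/2) - 101 = -l/2 - 101 = -101 - l/2)
1/(C(314, M(1 - 1*9, 18)) - 22566) = 1/((-101 - 1/2*314) - 22566) = 1/((-101 - 157) - 22566) = 1/(-258 - 22566) = 1/(-22824) = -1/22824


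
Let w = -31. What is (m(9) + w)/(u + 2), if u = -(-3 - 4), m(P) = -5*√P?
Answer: -46/9 ≈ -5.1111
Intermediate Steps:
u = 7 (u = -1*(-7) = 7)
(m(9) + w)/(u + 2) = (-5*√9 - 31)/(7 + 2) = (-5*3 - 31)/9 = (-15 - 31)*(⅑) = -46*⅑ = -46/9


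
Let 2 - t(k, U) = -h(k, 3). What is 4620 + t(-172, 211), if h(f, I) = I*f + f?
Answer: 3934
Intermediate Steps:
h(f, I) = f + I*f
t(k, U) = 2 + 4*k (t(k, U) = 2 - (-1)*k*(1 + 3) = 2 - (-1)*k*4 = 2 - (-1)*4*k = 2 - (-4)*k = 2 + 4*k)
4620 + t(-172, 211) = 4620 + (2 + 4*(-172)) = 4620 + (2 - 688) = 4620 - 686 = 3934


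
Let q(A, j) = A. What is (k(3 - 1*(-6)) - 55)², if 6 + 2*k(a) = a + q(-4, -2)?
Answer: 12321/4 ≈ 3080.3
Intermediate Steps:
k(a) = -5 + a/2 (k(a) = -3 + (a - 4)/2 = -3 + (-4 + a)/2 = -3 + (-2 + a/2) = -5 + a/2)
(k(3 - 1*(-6)) - 55)² = ((-5 + (3 - 1*(-6))/2) - 55)² = ((-5 + (3 + 6)/2) - 55)² = ((-5 + (½)*9) - 55)² = ((-5 + 9/2) - 55)² = (-½ - 55)² = (-111/2)² = 12321/4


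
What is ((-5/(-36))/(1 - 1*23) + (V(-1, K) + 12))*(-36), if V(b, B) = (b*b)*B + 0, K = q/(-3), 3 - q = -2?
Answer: -8179/22 ≈ -371.77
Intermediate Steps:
q = 5 (q = 3 - 1*(-2) = 3 + 2 = 5)
K = -5/3 (K = 5/(-3) = 5*(-⅓) = -5/3 ≈ -1.6667)
V(b, B) = B*b² (V(b, B) = b²*B + 0 = B*b² + 0 = B*b²)
((-5/(-36))/(1 - 1*23) + (V(-1, K) + 12))*(-36) = ((-5/(-36))/(1 - 1*23) + (-5/3*(-1)² + 12))*(-36) = ((-5*(-1/36))/(1 - 23) + (-5/3*1 + 12))*(-36) = ((5/36)/(-22) + (-5/3 + 12))*(-36) = ((5/36)*(-1/22) + 31/3)*(-36) = (-5/792 + 31/3)*(-36) = (8179/792)*(-36) = -8179/22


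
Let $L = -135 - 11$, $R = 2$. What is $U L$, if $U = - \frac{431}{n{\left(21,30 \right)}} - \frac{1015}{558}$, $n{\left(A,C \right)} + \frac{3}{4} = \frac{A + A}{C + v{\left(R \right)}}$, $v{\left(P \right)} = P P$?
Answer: $\frac{398759069}{3069} \approx 1.2993 \cdot 10^{5}$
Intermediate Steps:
$v{\left(P \right)} = P^{2}$
$n{\left(A,C \right)} = - \frac{3}{4} + \frac{2 A}{4 + C}$ ($n{\left(A,C \right)} = - \frac{3}{4} + \frac{A + A}{C + 2^{2}} = - \frac{3}{4} + \frac{2 A}{C + 4} = - \frac{3}{4} + \frac{2 A}{4 + C}$)
$L = -146$ ($L = -135 - 11 = -146$)
$U = - \frac{5462453}{6138}$ ($U = - \frac{431}{\frac{1}{4} \frac{1}{4 + 30} \left(-12 - 90 + 8 \cdot 21\right)} - \frac{1015}{558} = - \frac{431}{\frac{1}{4} \cdot \frac{1}{34} \left(-12 - 90 + 168\right)} - \frac{1015}{558} = - \frac{431}{\frac{1}{4} \cdot \frac{1}{34} \cdot 66} - \frac{1015}{558} = - \frac{431}{\frac{33}{68}} - \frac{1015}{558} = \left(-431\right) \frac{68}{33} - \frac{1015}{558} = - \frac{29308}{33} - \frac{1015}{558} = - \frac{5462453}{6138} \approx -889.94$)
$U L = \left(- \frac{5462453}{6138}\right) \left(-146\right) = \frac{398759069}{3069}$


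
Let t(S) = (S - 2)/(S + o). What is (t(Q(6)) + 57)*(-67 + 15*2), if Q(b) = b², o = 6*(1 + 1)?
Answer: -51245/24 ≈ -2135.2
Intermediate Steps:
o = 12 (o = 6*2 = 12)
t(S) = (-2 + S)/(12 + S) (t(S) = (S - 2)/(S + 12) = (-2 + S)/(12 + S))
(t(Q(6)) + 57)*(-67 + 15*2) = ((-2 + 6²)/(12 + 6²) + 57)*(-67 + 15*2) = ((-2 + 36)/(12 + 36) + 57)*(-67 + 30) = (34/48 + 57)*(-37) = ((1/48)*34 + 57)*(-37) = (17/24 + 57)*(-37) = (1385/24)*(-37) = -51245/24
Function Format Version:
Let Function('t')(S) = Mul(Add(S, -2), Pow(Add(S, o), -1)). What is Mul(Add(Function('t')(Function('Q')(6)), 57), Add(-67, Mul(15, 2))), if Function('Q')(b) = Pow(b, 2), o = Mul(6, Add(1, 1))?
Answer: Rational(-51245, 24) ≈ -2135.2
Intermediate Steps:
o = 12 (o = Mul(6, 2) = 12)
Function('t')(S) = Mul(Pow(Add(12, S), -1), Add(-2, S)) (Function('t')(S) = Mul(Add(S, -2), Pow(Add(S, 12), -1)) = Mul(Add(-2, S), Pow(Add(12, S), -1)) = Mul(Pow(Add(12, S), -1), Add(-2, S)))
Mul(Add(Function('t')(Function('Q')(6)), 57), Add(-67, Mul(15, 2))) = Mul(Add(Mul(Pow(Add(12, Pow(6, 2)), -1), Add(-2, Pow(6, 2))), 57), Add(-67, Mul(15, 2))) = Mul(Add(Mul(Pow(Add(12, 36), -1), Add(-2, 36)), 57), Add(-67, 30)) = Mul(Add(Mul(Pow(48, -1), 34), 57), -37) = Mul(Add(Mul(Rational(1, 48), 34), 57), -37) = Mul(Add(Rational(17, 24), 57), -37) = Mul(Rational(1385, 24), -37) = Rational(-51245, 24)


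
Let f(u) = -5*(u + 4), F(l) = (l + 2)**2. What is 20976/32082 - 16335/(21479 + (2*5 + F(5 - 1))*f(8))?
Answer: -21901621/100090493 ≈ -0.21882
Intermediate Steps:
F(l) = (2 + l)**2
f(u) = -20 - 5*u (f(u) = -5*(4 + u) = -20 - 5*u)
20976/32082 - 16335/(21479 + (2*5 + F(5 - 1))*f(8)) = 20976/32082 - 16335/(21479 + (2*5 + (2 + (5 - 1))**2)*(-20 - 5*8)) = 20976*(1/32082) - 16335/(21479 + (10 + (2 + 4)**2)*(-20 - 40)) = 3496/5347 - 16335/(21479 + (10 + 6**2)*(-60)) = 3496/5347 - 16335/(21479 + (10 + 36)*(-60)) = 3496/5347 - 16335/(21479 + 46*(-60)) = 3496/5347 - 16335/(21479 - 2760) = 3496/5347 - 16335/18719 = -21901621/100090493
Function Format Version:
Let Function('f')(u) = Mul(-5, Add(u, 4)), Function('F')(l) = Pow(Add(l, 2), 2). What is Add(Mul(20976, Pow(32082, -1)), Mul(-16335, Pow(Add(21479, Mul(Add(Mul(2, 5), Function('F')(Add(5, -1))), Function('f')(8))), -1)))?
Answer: Rational(-21901621, 100090493) ≈ -0.21882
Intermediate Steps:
Function('F')(l) = Pow(Add(2, l), 2)
Function('f')(u) = Add(-20, Mul(-5, u)) (Function('f')(u) = Mul(-5, Add(4, u)) = Add(-20, Mul(-5, u)))
Add(Mul(20976, Pow(32082, -1)), Mul(-16335, Pow(Add(21479, Mul(Add(Mul(2, 5), Function('F')(Add(5, -1))), Function('f')(8))), -1))) = Add(Mul(20976, Pow(32082, -1)), Mul(-16335, Pow(Add(21479, Mul(Add(Mul(2, 5), Pow(Add(2, Add(5, -1)), 2)), Add(-20, Mul(-5, 8)))), -1))) = Add(Mul(20976, Rational(1, 32082)), Mul(-16335, Pow(Add(21479, Mul(Add(10, Pow(Add(2, 4), 2)), Add(-20, -40))), -1))) = Add(Rational(3496, 5347), Mul(-16335, Pow(Add(21479, Mul(Add(10, Pow(6, 2)), -60)), -1))) = Add(Rational(3496, 5347), Mul(-16335, Pow(Add(21479, Mul(Add(10, 36), -60)), -1))) = Add(Rational(3496, 5347), Mul(-16335, Pow(Add(21479, Mul(46, -60)), -1))) = Add(Rational(3496, 5347), Mul(-16335, Pow(Add(21479, -2760), -1))) = Add(Rational(3496, 5347), Mul(-16335, Pow(18719, -1))) = Add(Rational(3496, 5347), Mul(-16335, Rational(1, 18719))) = Add(Rational(3496, 5347), Rational(-16335, 18719)) = Rational(-21901621, 100090493)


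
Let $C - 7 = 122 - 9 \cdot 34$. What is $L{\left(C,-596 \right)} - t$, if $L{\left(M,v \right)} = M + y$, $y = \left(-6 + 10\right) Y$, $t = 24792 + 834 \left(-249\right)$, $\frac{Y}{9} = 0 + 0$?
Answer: $182697$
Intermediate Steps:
$Y = 0$ ($Y = 9 \left(0 + 0\right) = 9 \cdot 0 = 0$)
$t = -182874$ ($t = 24792 - 207666 = -182874$)
$y = 0$ ($y = \left(-6 + 10\right) 0 = 4 \cdot 0 = 0$)
$C = -177$ ($C = 7 + \left(122 - 9 \cdot 34\right) = 7 + \left(122 - 306\right) = 7 - 184 = -177$)
$L{\left(M,v \right)} = M$ ($L{\left(M,v \right)} = M + 0 = M$)
$L{\left(C,-596 \right)} - t = -177 - -182874 = -177 + 182874 = 182697$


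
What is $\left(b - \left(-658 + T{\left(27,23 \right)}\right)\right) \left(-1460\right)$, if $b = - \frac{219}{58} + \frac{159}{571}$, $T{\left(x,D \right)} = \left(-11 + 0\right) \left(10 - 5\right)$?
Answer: $- \frac{17153034110}{16559} \approx -1.0359 \cdot 10^{6}$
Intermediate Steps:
$T{\left(x,D \right)} = -55$ ($T{\left(x,D \right)} = \left(-11\right) 5 = -55$)
$b = - \frac{115827}{33118}$ ($b = \left(-219\right) \frac{1}{58} + 159 \cdot \frac{1}{571} = - \frac{219}{58} + \frac{159}{571} = - \frac{115827}{33118} \approx -3.4974$)
$\left(b - \left(-658 + T{\left(27,23 \right)}\right)\right) \left(-1460\right) = \left(- \frac{115827}{33118} + \left(658 - -55\right)\right) \left(-1460\right) = \left(- \frac{115827}{33118} + \left(658 + 55\right)\right) \left(-1460\right) = \left(- \frac{115827}{33118} + 713\right) \left(-1460\right) = \frac{23497307}{33118} \left(-1460\right) = - \frac{17153034110}{16559}$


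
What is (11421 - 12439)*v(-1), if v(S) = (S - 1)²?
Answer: -4072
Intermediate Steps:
v(S) = (-1 + S)²
(11421 - 12439)*v(-1) = (11421 - 12439)*(-1 - 1)² = -1018*(-2)² = -1018*4 = -4072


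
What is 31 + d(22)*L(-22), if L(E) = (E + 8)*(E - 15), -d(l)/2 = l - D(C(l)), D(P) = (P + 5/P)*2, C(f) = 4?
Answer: -11883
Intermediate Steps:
D(P) = 2*P + 10/P
d(l) = 21 - 2*l (d(l) = -2*(l - (2*4 + 10/4)) = -2*(l - (8 + 10*(¼))) = -2*(l - (8 + 5/2)) = -2*(l - 1*21/2) = -2*(l - 21/2) = -2*(-21/2 + l) = 21 - 2*l)
L(E) = (-15 + E)*(8 + E) (L(E) = (8 + E)*(-15 + E) = (-15 + E)*(8 + E))
31 + d(22)*L(-22) = 31 + (21 - 2*22)*(-120 + (-22)² - 7*(-22)) = 31 + (21 - 44)*(-120 + 484 + 154) = 31 - 23*518 = 31 - 11914 = -11883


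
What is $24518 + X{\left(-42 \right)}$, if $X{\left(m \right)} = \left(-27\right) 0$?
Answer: $24518$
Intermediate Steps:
$X{\left(m \right)} = 0$
$24518 + X{\left(-42 \right)} = 24518 + 0 = 24518$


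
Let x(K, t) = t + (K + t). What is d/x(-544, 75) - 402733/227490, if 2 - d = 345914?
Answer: 39266422039/44815530 ≈ 876.18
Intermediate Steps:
d = -345912 (d = 2 - 1*345914 = 2 - 345914 = -345912)
x(K, t) = K + 2*t
d/x(-544, 75) - 402733/227490 = -345912/(-544 + 2*75) - 402733/227490 = -345912/(-544 + 150) - 402733*1/227490 = -345912/(-394) - 402733/227490 = -345912*(-1/394) - 402733/227490 = 172956/197 - 402733/227490 = 39266422039/44815530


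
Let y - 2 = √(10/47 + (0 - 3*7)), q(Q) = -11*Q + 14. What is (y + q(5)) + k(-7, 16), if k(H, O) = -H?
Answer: -32 + I*√45919/47 ≈ -32.0 + 4.5593*I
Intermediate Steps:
q(Q) = 14 - 11*Q
y = 2 + I*√45919/47 (y = 2 + √(10/47 + (0 - 3*7)) = 2 + √(10*(1/47) + (0 - 21)) = 2 + √(10/47 - 21) = 2 + √(-977/47) = 2 + I*√45919/47 ≈ 2.0 + 4.5593*I)
(y + q(5)) + k(-7, 16) = ((2 + I*√45919/47) + (14 - 11*5)) - 1*(-7) = ((2 + I*√45919/47) + (14 - 55)) + 7 = ((2 + I*√45919/47) - 41) + 7 = (-39 + I*√45919/47) + 7 = -32 + I*√45919/47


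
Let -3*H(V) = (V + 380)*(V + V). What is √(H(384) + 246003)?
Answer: √50419 ≈ 224.54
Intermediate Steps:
H(V) = -2*V*(380 + V)/3 (H(V) = -(V + 380)*(V + V)/3 = -(380 + V)*2*V/3 = -2*V*(380 + V)/3)
√(H(384) + 246003) = √(-⅔*384*(380 + 384) + 246003) = √(-⅔*384*764 + 246003) = √(-195584 + 246003) = √50419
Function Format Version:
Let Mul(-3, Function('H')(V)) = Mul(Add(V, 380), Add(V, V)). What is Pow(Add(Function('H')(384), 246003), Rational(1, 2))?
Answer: Pow(50419, Rational(1, 2)) ≈ 224.54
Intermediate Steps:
Function('H')(V) = Mul(Rational(-2, 3), V, Add(380, V)) (Function('H')(V) = Mul(Rational(-1, 3), Mul(Add(V, 380), Add(V, V))) = Mul(Rational(-1, 3), Mul(Add(380, V), Mul(2, V))) = Mul(Rational(-1, 3), Mul(2, V, Add(380, V))) = Mul(Rational(-2, 3), V, Add(380, V)))
Pow(Add(Function('H')(384), 246003), Rational(1, 2)) = Pow(Add(Mul(Rational(-2, 3), 384, Add(380, 384)), 246003), Rational(1, 2)) = Pow(Add(Mul(Rational(-2, 3), 384, 764), 246003), Rational(1, 2)) = Pow(Add(-195584, 246003), Rational(1, 2)) = Pow(50419, Rational(1, 2))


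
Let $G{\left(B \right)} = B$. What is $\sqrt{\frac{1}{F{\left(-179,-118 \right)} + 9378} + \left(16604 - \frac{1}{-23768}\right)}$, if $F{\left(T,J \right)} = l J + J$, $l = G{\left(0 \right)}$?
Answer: $\frac{\sqrt{12567242795410949010}}{27511460} \approx 128.86$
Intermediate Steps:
$l = 0$
$F{\left(T,J \right)} = J$ ($F{\left(T,J \right)} = 0 J + J = 0 + J = J$)
$\sqrt{\frac{1}{F{\left(-179,-118 \right)} + 9378} + \left(16604 - \frac{1}{-23768}\right)} = \sqrt{\frac{1}{-118 + 9378} + \left(16604 - \frac{1}{-23768}\right)} = \sqrt{\frac{1}{9260} + \left(16604 - - \frac{1}{23768}\right)} = \sqrt{\frac{1}{9260} + \left(16604 + \frac{1}{23768}\right)} = \sqrt{\frac{1}{9260} + \frac{394643873}{23768}} = \sqrt{\frac{913600571937}{55022920}} = \frac{\sqrt{12567242795410949010}}{27511460}$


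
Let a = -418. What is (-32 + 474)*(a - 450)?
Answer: -383656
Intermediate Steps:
(-32 + 474)*(a - 450) = (-32 + 474)*(-418 - 450) = 442*(-868) = -383656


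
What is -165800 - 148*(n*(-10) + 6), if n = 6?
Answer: -157808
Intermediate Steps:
-165800 - 148*(n*(-10) + 6) = -165800 - 148*(6*(-10) + 6) = -165800 - 148*(-60 + 6) = -165800 - 148*(-54) = -165800 - 1*(-7992) = -165800 + 7992 = -157808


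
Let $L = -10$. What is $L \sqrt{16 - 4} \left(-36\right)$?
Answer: $720 \sqrt{3} \approx 1247.1$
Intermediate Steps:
$L \sqrt{16 - 4} \left(-36\right) = - 10 \sqrt{16 - 4} \left(-36\right) = - 10 \sqrt{12} \left(-36\right) = - 10 \cdot 2 \sqrt{3} \left(-36\right) = - 20 \sqrt{3} \left(-36\right) = 720 \sqrt{3}$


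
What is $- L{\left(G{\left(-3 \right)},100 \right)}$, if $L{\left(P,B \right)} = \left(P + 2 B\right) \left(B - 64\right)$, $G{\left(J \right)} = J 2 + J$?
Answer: $-6876$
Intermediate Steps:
$G{\left(J \right)} = 3 J$ ($G{\left(J \right)} = 2 J + J = 3 J$)
$L{\left(P,B \right)} = \left(-64 + B\right) \left(P + 2 B\right)$ ($L{\left(P,B \right)} = \left(P + 2 B\right) \left(-64 + B\right) = \left(-64 + B\right) \left(P + 2 B\right)$)
$- L{\left(G{\left(-3 \right)},100 \right)} = - (\left(-128\right) 100 - 64 \cdot 3 \left(-3\right) + 2 \cdot 100^{2} + 100 \cdot 3 \left(-3\right)) = - (-12800 - -576 + 2 \cdot 10000 + 100 \left(-9\right)) = - (-12800 + 576 + 20000 - 900) = \left(-1\right) 6876 = -6876$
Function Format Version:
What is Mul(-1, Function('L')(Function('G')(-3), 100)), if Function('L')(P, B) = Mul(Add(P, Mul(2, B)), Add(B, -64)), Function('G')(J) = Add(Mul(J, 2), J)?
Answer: -6876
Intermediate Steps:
Function('G')(J) = Mul(3, J) (Function('G')(J) = Add(Mul(2, J), J) = Mul(3, J))
Function('L')(P, B) = Mul(Add(-64, B), Add(P, Mul(2, B))) (Function('L')(P, B) = Mul(Add(P, Mul(2, B)), Add(-64, B)) = Mul(Add(-64, B), Add(P, Mul(2, B))))
Mul(-1, Function('L')(Function('G')(-3), 100)) = Mul(-1, Add(Mul(-128, 100), Mul(-64, Mul(3, -3)), Mul(2, Pow(100, 2)), Mul(100, Mul(3, -3)))) = Mul(-1, Add(-12800, Mul(-64, -9), Mul(2, 10000), Mul(100, -9))) = Mul(-1, Add(-12800, 576, 20000, -900)) = Mul(-1, 6876) = -6876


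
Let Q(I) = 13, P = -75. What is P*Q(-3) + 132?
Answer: -843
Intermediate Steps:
P*Q(-3) + 132 = -75*13 + 132 = -975 + 132 = -843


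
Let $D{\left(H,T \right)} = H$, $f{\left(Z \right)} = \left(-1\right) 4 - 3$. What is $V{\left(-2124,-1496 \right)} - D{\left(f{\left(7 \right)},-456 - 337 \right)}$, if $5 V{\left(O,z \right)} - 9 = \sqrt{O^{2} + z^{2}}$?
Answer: $\frac{44}{5} + \frac{4 \sqrt{421837}}{5} \approx 528.39$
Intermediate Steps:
$f{\left(Z \right)} = -7$ ($f{\left(Z \right)} = -4 - 3 = -7$)
$V{\left(O,z \right)} = \frac{9}{5} + \frac{\sqrt{O^{2} + z^{2}}}{5}$
$V{\left(-2124,-1496 \right)} - D{\left(f{\left(7 \right)},-456 - 337 \right)} = \left(\frac{9}{5} + \frac{\sqrt{\left(-2124\right)^{2} + \left(-1496\right)^{2}}}{5}\right) - -7 = \left(\frac{9}{5} + \frac{\sqrt{4511376 + 2238016}}{5}\right) + 7 = \left(\frac{9}{5} + \frac{\sqrt{6749392}}{5}\right) + 7 = \left(\frac{9}{5} + \frac{4 \sqrt{421837}}{5}\right) + 7 = \frac{44}{5} + \frac{4 \sqrt{421837}}{5}$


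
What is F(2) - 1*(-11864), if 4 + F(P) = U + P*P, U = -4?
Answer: 11860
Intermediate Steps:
F(P) = -8 + P² (F(P) = -4 + (-4 + P*P) = -4 + (-4 + P²) = -8 + P²)
F(2) - 1*(-11864) = (-8 + 2²) - 1*(-11864) = (-8 + 4) + 11864 = -4 + 11864 = 11860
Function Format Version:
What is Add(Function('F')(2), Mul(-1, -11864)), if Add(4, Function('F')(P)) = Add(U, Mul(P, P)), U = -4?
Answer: 11860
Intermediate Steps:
Function('F')(P) = Add(-8, Pow(P, 2)) (Function('F')(P) = Add(-4, Add(-4, Mul(P, P))) = Add(-4, Add(-4, Pow(P, 2))) = Add(-8, Pow(P, 2)))
Add(Function('F')(2), Mul(-1, -11864)) = Add(Add(-8, Pow(2, 2)), Mul(-1, -11864)) = Add(Add(-8, 4), 11864) = Add(-4, 11864) = 11860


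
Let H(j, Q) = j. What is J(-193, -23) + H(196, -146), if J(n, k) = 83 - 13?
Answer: 266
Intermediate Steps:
J(n, k) = 70
J(-193, -23) + H(196, -146) = 70 + 196 = 266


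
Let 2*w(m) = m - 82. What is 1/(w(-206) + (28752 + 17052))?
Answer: 1/45660 ≈ 2.1901e-5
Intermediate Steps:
w(m) = -41 + m/2 (w(m) = (m - 82)/2 = (-82 + m)/2 = -41 + m/2)
1/(w(-206) + (28752 + 17052)) = 1/((-41 + (½)*(-206)) + (28752 + 17052)) = 1/((-41 - 103) + 45804) = 1/(-144 + 45804) = 1/45660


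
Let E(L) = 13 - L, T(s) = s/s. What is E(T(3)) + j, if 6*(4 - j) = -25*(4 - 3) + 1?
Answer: 20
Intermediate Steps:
T(s) = 1
j = 8 (j = 4 - (-25*(4 - 3) + 1)/6 = 4 - (-25 + 1)/6 = 4 - ⅙*(-24) = 4 + 4 = 8)
E(T(3)) + j = (13 - 1*1) + 8 = (13 - 1) + 8 = 12 + 8 = 20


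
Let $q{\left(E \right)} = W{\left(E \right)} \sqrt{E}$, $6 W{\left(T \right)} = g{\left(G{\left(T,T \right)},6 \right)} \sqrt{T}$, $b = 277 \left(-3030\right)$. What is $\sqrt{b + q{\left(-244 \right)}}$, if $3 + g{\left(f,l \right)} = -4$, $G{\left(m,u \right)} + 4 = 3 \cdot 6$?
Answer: $\frac{2 i \sqrt{1887807}}{3} \approx 915.98 i$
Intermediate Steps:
$b = -839310$
$G{\left(m,u \right)} = 14$ ($G{\left(m,u \right)} = -4 + 3 \cdot 6 = -4 + 18 = 14$)
$g{\left(f,l \right)} = -7$ ($g{\left(f,l \right)} = -3 - 4 = -7$)
$W{\left(T \right)} = - \frac{7 \sqrt{T}}{6}$ ($W{\left(T \right)} = \frac{\left(-7\right) \sqrt{T}}{6} = - \frac{7 \sqrt{T}}{6}$)
$q{\left(E \right)} = - \frac{7 E}{6}$ ($q{\left(E \right)} = - \frac{7 \sqrt{E}}{6} \sqrt{E} = - \frac{7 E}{6}$)
$\sqrt{b + q{\left(-244 \right)}} = \sqrt{-839310 - - \frac{854}{3}} = \sqrt{-839310 + \frac{854}{3}} = \sqrt{- \frac{2517076}{3}} = \frac{2 i \sqrt{1887807}}{3}$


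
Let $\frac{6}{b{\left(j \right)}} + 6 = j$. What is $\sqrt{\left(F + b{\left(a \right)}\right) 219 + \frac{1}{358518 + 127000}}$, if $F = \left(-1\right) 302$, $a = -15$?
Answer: $\frac{i \sqrt{764660205489993890}}{3398626} \approx 257.29 i$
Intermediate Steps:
$b{\left(j \right)} = \frac{6}{-6 + j}$
$F = -302$
$\sqrt{\left(F + b{\left(a \right)}\right) 219 + \frac{1}{358518 + 127000}} = \sqrt{\left(-302 + \frac{6}{-6 - 15}\right) 219 + \frac{1}{358518 + 127000}} = \sqrt{\left(-302 + \frac{6}{-21}\right) 219 + \frac{1}{485518}} = \sqrt{\left(-302 + 6 \left(- \frac{1}{21}\right)\right) 219 + \frac{1}{485518}} = \sqrt{\left(-302 - \frac{2}{7}\right) 219 + \frac{1}{485518}} = \sqrt{\left(- \frac{2116}{7}\right) 219 + \frac{1}{485518}} = \sqrt{- \frac{463404}{7} + \frac{1}{485518}} = \sqrt{- \frac{224990983265}{3398626}} = \frac{i \sqrt{764660205489993890}}{3398626}$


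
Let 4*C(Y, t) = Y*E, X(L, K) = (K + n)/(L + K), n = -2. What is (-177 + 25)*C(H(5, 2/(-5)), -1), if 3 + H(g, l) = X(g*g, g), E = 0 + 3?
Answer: 1653/5 ≈ 330.60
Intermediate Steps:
X(L, K) = (-2 + K)/(K + L) (X(L, K) = (K - 2)/(L + K) = (-2 + K)/(K + L))
E = 3
H(g, l) = -3 + (-2 + g)/(g + g**2) (H(g, l) = -3 + (-2 + g)/(g + g*g) = -3 + (-2 + g)/(g + g**2))
C(Y, t) = 3*Y/4 (C(Y, t) = (Y*3)/4 = (3*Y)/4 = 3*Y/4)
(-177 + 25)*C(H(5, 2/(-5)), -1) = (-177 + 25)*(3*(-3 + (-2 + 5)/(5 + 5**2))/4) = -114*(-3 + 3/(5 + 25)) = -114*(-3 + 3/30) = -114*(-3 + (1/30)*3) = -114*(-3 + 1/10) = -114*(-29)/10 = -152*(-87/40) = 1653/5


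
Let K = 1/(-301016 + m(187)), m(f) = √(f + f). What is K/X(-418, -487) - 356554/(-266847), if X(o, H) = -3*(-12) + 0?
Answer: 48461371513197919/36268762928724081 - √374/3261982747752 ≈ 1.3362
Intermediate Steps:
m(f) = √2*√f (m(f) = √(2*f) = √2*√f)
X(o, H) = 36 (X(o, H) = 36 + 0 = 36)
K = 1/(-301016 + √374) (K = 1/(-301016 + √2*√187) = 1/(-301016 + √374) ≈ -3.3223e-6)
K/X(-418, -487) - 356554/(-266847) = (-150508/45305315941 - √374/90610631882)/36 - 356554/(-266847) = (-150508/45305315941 - √374/90610631882)*(1/36) - 356554*(-1/266847) = (-37627/407747843469 - √374/3261982747752) + 356554/266847 = 48461371513197919/36268762928724081 - √374/3261982747752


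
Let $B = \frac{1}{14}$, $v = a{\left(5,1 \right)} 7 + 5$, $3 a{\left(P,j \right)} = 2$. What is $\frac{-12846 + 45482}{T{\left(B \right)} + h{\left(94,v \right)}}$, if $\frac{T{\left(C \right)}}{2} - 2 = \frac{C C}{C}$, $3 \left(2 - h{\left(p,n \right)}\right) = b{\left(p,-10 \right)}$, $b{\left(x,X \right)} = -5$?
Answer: $4179$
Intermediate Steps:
$a{\left(P,j \right)} = \frac{2}{3}$ ($a{\left(P,j \right)} = \frac{1}{3} \cdot 2 = \frac{2}{3}$)
$v = \frac{29}{3}$ ($v = \frac{2}{3} \cdot 7 + 5 = \frac{14}{3} + 5 = \frac{29}{3} \approx 9.6667$)
$h{\left(p,n \right)} = \frac{11}{3}$ ($h{\left(p,n \right)} = 2 - - \frac{5}{3} = 2 + \frac{5}{3} = \frac{11}{3}$)
$B = \frac{1}{14} \approx 0.071429$
$T{\left(C \right)} = 4 + 2 C$ ($T{\left(C \right)} = 4 + 2 \frac{C C}{C} = 4 + 2 \frac{C^{2}}{C} = 4 + 2 C$)
$\frac{-12846 + 45482}{T{\left(B \right)} + h{\left(94,v \right)}} = \frac{-12846 + 45482}{\left(4 + 2 \cdot \frac{1}{14}\right) + \frac{11}{3}} = \frac{32636}{\left(4 + \frac{1}{7}\right) + \frac{11}{3}} = \frac{32636}{\frac{29}{7} + \frac{11}{3}} = \frac{32636}{\frac{164}{21}} = 32636 \cdot \frac{21}{164} = 4179$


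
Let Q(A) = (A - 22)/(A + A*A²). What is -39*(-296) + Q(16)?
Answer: 23734461/2056 ≈ 11544.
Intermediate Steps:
Q(A) = (-22 + A)/(A + A³)
-39*(-296) + Q(16) = -39*(-296) + (-22 + 16)/(16 + 16³) = 11544 - 6/(16 + 4096) = 11544 - 6/4112 = 11544 + (1/4112)*(-6) = 11544 - 3/2056 = 23734461/2056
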